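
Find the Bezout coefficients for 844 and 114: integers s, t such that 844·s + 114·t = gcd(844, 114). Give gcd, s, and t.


Euclidean algorithm on (844, 114) — divide until remainder is 0:
  844 = 7 · 114 + 46
  114 = 2 · 46 + 22
  46 = 2 · 22 + 2
  22 = 11 · 2 + 0
gcd(844, 114) = 2.
Track Bezout coefficients alongside the remainders: start with r₀ = 844 = a·1 + b·0 (s = 1, t = 0) and r₁ = 114 = a·0 + b·1 (s = 0, t = 1); each new remainder r_{k+1} = r_{k-1} − q_k·r_k inherits s_{k+1} = s_{k-1} − q_k·s_k, t_{k+1} = t_{k-1} − q_k·t_k, so r_k = a·s_k + b·t_k at every step:
  q = 7: r = 46, s = 1 − 7·0 = 1, t = 0 − 7·1 = -7  (check: 844·1 + 114·(-7) = 46)
  q = 2: r = 22, s = 0 − 2·1 = -2, t = 1 − 2·(-7) = 15  (check: 844·(-2) + 114·15 = 22)
  q = 2: r = 2, s = 1 − 2·(-2) = 5, t = -7 − 2·15 = -37  (check: 844·5 + 114·(-37) = 2)
The row with r = 2 (the gcd) gives the Bezout coefficients s = 5, t = -37.
Result: 844 · (5) + 114 · (-37) = 2.

gcd(844, 114) = 2; s = 5, t = -37 (check: 844·5 + 114·(-37) = 2).


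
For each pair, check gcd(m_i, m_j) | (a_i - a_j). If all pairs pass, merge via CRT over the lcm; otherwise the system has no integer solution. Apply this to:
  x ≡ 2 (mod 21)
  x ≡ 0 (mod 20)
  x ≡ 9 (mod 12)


Moduli 21, 20, 12 are not pairwise coprime, so CRT works modulo lcm(m_i) when all pairwise compatibility conditions hold.
Pairwise compatibility: gcd(m_i, m_j) must divide a_i - a_j for every pair.
Merge one congruence at a time:
  Start: x ≡ 2 (mod 21).
  Combine with x ≡ 0 (mod 20): gcd(21, 20) = 1; 0 - 2 = -2, which IS divisible by 1, so compatible.
    Write x = 2 + 21·t and substitute into x ≡ 0 (mod 20): 21·t ≡ 0 − 2 = -2 (mod 20).
    Reduce coefficients mod 20: 1·t ≡ 18 (mod 20).
    So t ≡ 18 (mod 20).
    Then x = 2 + 21·18 = 380, valid modulo lcm(21, 20) = 420: x ≡ 380 (mod 420).
  Combine with x ≡ 9 (mod 12): gcd(420, 12) = 12, and 9 - 380 = -371 is NOT divisible by 12.
    ⇒ system is inconsistent (no integer solution).

No solution (the system is inconsistent).


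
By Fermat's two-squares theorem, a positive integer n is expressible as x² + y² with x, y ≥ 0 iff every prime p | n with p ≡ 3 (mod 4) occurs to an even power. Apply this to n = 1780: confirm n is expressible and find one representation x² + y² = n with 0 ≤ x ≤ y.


Step 1: Factor n = 1780 = 2^2 · 5 · 89.
Step 2: Check the mod-4 condition on each prime factor: 2 = 2 (special); 5 ≡ 1 (mod 4), exponent 1; 89 ≡ 1 (mod 4), exponent 1.
All primes ≡ 3 (mod 4) appear to even exponent (or don't appear), so by the two-squares theorem n IS expressible as a sum of two squares.
Step 3: Build a representation. Group n = k² · m with k = 2 and m = 5 · 89 = 445 (a product of primes ≡ 1 (mod 4)); a representation of m scales to one of n via (k·x)² + (k·y)² = k²(x² + y²). Each prime p ≡ 1 (mod 4) is itself a sum of two squares; find a² by testing p − a² for a perfect square:
  5: 5 − 1² = 4 = 2² ⇒ 5 = 1² + 2².
  89: 89 − 1² = 88, 89 − 2² = 85, 89 − 3² = 80, 89 − 4² = 73, 89 − 5² = 64 = 8² ⇒ 89 = 5² + 8².
  Combine using the Brahmagupta–Fibonacci identity (a² + b²)(c² + d²) = (ac − bd)² + (ad + bc)² = (ac + bd)² + (ad − bc)²:
  5 · 89 = 445: from (1² + 2²)(5² + 8²), take (1·5 − 2·8, 1·8 + 2·5) = (5 − 16, 8 + 10) = (-11, 18); dropping signs (only squares matter) gives (11, 18); check 11² + 18² = 121 + 324 = 445 ✓.
  Scale by k = 2: (2·11, 2·18) = (22, 36).
Step 4: Order so x ≤ y and verify: 22² + 36² = 484 + 1296 = 1780 = n. ✓

n = 1780 = 22² + 36² (one valid representation with x ≤ y).


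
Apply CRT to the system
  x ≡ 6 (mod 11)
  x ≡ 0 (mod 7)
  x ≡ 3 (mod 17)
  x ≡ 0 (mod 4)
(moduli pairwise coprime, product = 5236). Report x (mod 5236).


Product of moduli M = 11 · 7 · 17 · 4 = 5236.
Merge one congruence at a time:
  Start: x ≡ 6 (mod 11).
  Combine with x ≡ 0 (mod 7); new modulus lcm = 77.
    Write x = 6 + 11·t and substitute into x ≡ 0 (mod 7): 11·t ≡ 0 − 6 = -6 (mod 7).
    Reduce coefficients mod 7: 4·t ≡ 1 (mod 7).
    The inverse of 4 mod 7 is 2 (since 4·2 = 8 = 1·7 + 1), so t ≡ 2·1 = 2 ≡ 2 (mod 7).
    Then x = 6 + 11·2 = 28, valid modulo lcm(11, 7) = 77: x ≡ 28 (mod 77).
  Combine with x ≡ 3 (mod 17); new modulus lcm = 1309.
    Write x = 28 + 77·t and substitute into x ≡ 3 (mod 17): 77·t ≡ 3 − 28 = -25 (mod 17).
    Reduce coefficients mod 17: 9·t ≡ 9 (mod 17).
    The inverse of 9 mod 17 is 2 (since 9·2 = 18 = 1·17 + 1), so t ≡ 2·9 = 18 ≡ 1 (mod 17).
    Then x = 28 + 77·1 = 105, valid modulo lcm(77, 17) = 1309: x ≡ 105 (mod 1309).
  Combine with x ≡ 0 (mod 4); new modulus lcm = 5236.
    Write x = 105 + 1309·t and substitute into x ≡ 0 (mod 4): 1309·t ≡ 0 − 105 = -105 (mod 4).
    Reduce coefficients mod 4: 1·t ≡ 3 (mod 4).
    So t ≡ 3 (mod 4).
    Then x = 105 + 1309·3 = 4032, valid modulo lcm(1309, 4) = 5236: x ≡ 4032 (mod 5236).
Verify against each original: 4032 mod 11 = 6, 4032 mod 7 = 0, 4032 mod 17 = 3, 4032 mod 4 = 0.

x ≡ 4032 (mod 5236).


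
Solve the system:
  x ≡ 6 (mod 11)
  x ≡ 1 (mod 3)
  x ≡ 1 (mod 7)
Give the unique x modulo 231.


Moduli 11, 3, 7 are pairwise coprime; by CRT there is a unique solution modulo M = 11 · 3 · 7 = 231.
Solve pairwise, accumulating the modulus:
  Start with x ≡ 6 (mod 11).
  Combine with x ≡ 1 (mod 3): since gcd(11, 3) = 1, we get a unique residue mod 33.
    Write x = 6 + 11·t and substitute into x ≡ 1 (mod 3): 11·t ≡ 1 − 6 = -5 (mod 3).
    Reduce coefficients mod 3: 2·t ≡ 1 (mod 3).
    The inverse of 2 mod 3 is 2 (since 2·2 = 4 = 1·3 + 1), so t ≡ 2·1 = 2 ≡ 2 (mod 3).
    Then x = 6 + 11·2 = 28, valid modulo lcm(11, 3) = 33: x ≡ 28 (mod 33).
  Combine with x ≡ 1 (mod 7): since gcd(33, 7) = 1, we get a unique residue mod 231.
    Write x = 28 + 33·t and substitute into x ≡ 1 (mod 7): 33·t ≡ 1 − 28 = -27 (mod 7).
    Reduce coefficients mod 7: 5·t ≡ 1 (mod 7).
    The inverse of 5 mod 7 is 3 (since 5·3 = 15 = 2·7 + 1), so t ≡ 3·1 = 3 ≡ 3 (mod 7).
    Then x = 28 + 33·3 = 127, valid modulo lcm(33, 7) = 231: x ≡ 127 (mod 231).
Verify: 127 mod 11 = 6 ✓, 127 mod 3 = 1 ✓, 127 mod 7 = 1 ✓.

x ≡ 127 (mod 231).


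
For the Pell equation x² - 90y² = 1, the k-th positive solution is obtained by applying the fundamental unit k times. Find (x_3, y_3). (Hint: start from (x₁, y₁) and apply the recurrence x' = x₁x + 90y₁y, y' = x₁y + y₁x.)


Step 1: Find the fundamental solution (x₁, y₁) of x² - 90y² = 1.
  Expand √90 as a continued fraction. a₀ = ⌊√90⌋ = 9; iterate m_{k+1} = d_k·a_k − m_k, d_{k+1} = (90 − m_{k+1}²)/d_k, a_{k+1} = ⌊(a₀ + m_{k+1})/d_{k+1}⌋ (starting m₀ = 0, d₀ = 1), with convergents p_k = a_k·p_{k-1} + p_{k-2}, q_k = a_k·q_{k-1} + q_{k-2} (p₋₁ = 1, q₋₁ = 0):
  k = 0: a₀ = 9; p₀/q₀ = 9/1; p₀² − 90·q₀² = 81 − 90 = -9.
  k = 1: m = 9, d = 9, a = ⌊(9 + 9)/9⌋ = 2; p/q = (2·9 + 1)/(2·1 + 0) = 19/2; p² − 90·q² = 361 − 360 = 1.
  The first convergent with p² − 90·q² = 1 gives the fundamental solution (x₁, y₁) = (19, 2).
Step 2: Apply the recurrence (x_{n+1}, y_{n+1}) = (x₁x_n + 90y₁y_n, x₁y_n + y₁x_n) repeatedly.
  From (x_1, y_1) = (19, 2): x_2 = 19·19 + 90·2·2 = 721; y_2 = 19·2 + 2·19 = 76.
  From (x_2, y_2) = (721, 76): x_3 = 19·721 + 90·2·76 = 27379; y_3 = 19·76 + 2·721 = 2886.
Step 3: Verify x_3² - 90·y_3² = 749609641 - 749609640 = 1 (should be 1). ✓

(x_1, y_1) = (19, 2); (x_3, y_3) = (27379, 2886).


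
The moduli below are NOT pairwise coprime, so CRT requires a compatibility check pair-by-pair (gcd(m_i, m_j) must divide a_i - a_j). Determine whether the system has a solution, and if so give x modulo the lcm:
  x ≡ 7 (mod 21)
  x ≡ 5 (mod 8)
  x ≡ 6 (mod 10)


Moduli 21, 8, 10 are not pairwise coprime, so CRT works modulo lcm(m_i) when all pairwise compatibility conditions hold.
Pairwise compatibility: gcd(m_i, m_j) must divide a_i - a_j for every pair.
Merge one congruence at a time:
  Start: x ≡ 7 (mod 21).
  Combine with x ≡ 5 (mod 8): gcd(21, 8) = 1; 5 - 7 = -2, which IS divisible by 1, so compatible.
    Write x = 7 + 21·t and substitute into x ≡ 5 (mod 8): 21·t ≡ 5 − 7 = -2 (mod 8).
    Reduce coefficients mod 8: 5·t ≡ 6 (mod 8).
    The inverse of 5 mod 8 is 5 (since 5·5 = 25 = 3·8 + 1), so t ≡ 5·6 = 30 ≡ 6 (mod 8).
    Then x = 7 + 21·6 = 133, valid modulo lcm(21, 8) = 168: x ≡ 133 (mod 168).
  Combine with x ≡ 6 (mod 10): gcd(168, 10) = 2, and 6 - 133 = -127 is NOT divisible by 2.
    ⇒ system is inconsistent (no integer solution).

No solution (the system is inconsistent).


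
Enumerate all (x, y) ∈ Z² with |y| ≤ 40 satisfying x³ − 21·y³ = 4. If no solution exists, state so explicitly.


The equation is x³ - 21y³ = 4. For fixed y, x³ = 21·y³ + 4, so a solution requires the RHS to be a perfect cube.
Strategy: iterate y from -40 to 40, compute RHS = 21·y³ + 4, and check whether it is a (positive or negative) perfect cube.
Check small values of y:
  y = 0: RHS = 4 is not a perfect cube.
  y = 1: RHS = 25 is not a perfect cube.
  y = -1: RHS = -17 is not a perfect cube.
  y = 2: RHS = 172 is not a perfect cube.
  y = -2: RHS = -164 is not a perfect cube.
  y = 3: RHS = 571 is not a perfect cube.
  y = -3: RHS = -563 is not a perfect cube.
Continuing the search up to |y| = 40 finds no solutions either.
No (x, y) in the scanned range satisfies the equation.

No integer solutions with |y| ≤ 40.


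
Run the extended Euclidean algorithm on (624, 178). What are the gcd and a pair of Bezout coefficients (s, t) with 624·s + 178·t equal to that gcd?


Euclidean algorithm on (624, 178) — divide until remainder is 0:
  624 = 3 · 178 + 90
  178 = 1 · 90 + 88
  90 = 1 · 88 + 2
  88 = 44 · 2 + 0
gcd(624, 178) = 2.
Track Bezout coefficients alongside the remainders: start with r₀ = 624 = a·1 + b·0 (s = 1, t = 0) and r₁ = 178 = a·0 + b·1 (s = 0, t = 1); each new remainder r_{k+1} = r_{k-1} − q_k·r_k inherits s_{k+1} = s_{k-1} − q_k·s_k, t_{k+1} = t_{k-1} − q_k·t_k, so r_k = a·s_k + b·t_k at every step:
  q = 3: r = 90, s = 1 − 3·0 = 1, t = 0 − 3·1 = -3  (check: 624·1 + 178·(-3) = 90)
  q = 1: r = 88, s = 0 − 1·1 = -1, t = 1 − 1·(-3) = 4  (check: 624·(-1) + 178·4 = 88)
  q = 1: r = 2, s = 1 − 1·(-1) = 2, t = -3 − 1·4 = -7  (check: 624·2 + 178·(-7) = 2)
The row with r = 2 (the gcd) gives the Bezout coefficients s = 2, t = -7.
Result: 624 · (2) + 178 · (-7) = 2.

gcd(624, 178) = 2; s = 2, t = -7 (check: 624·2 + 178·(-7) = 2).


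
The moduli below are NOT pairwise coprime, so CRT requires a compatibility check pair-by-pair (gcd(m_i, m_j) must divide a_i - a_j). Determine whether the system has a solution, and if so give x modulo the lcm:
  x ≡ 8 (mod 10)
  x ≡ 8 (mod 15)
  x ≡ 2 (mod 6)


Moduli 10, 15, 6 are not pairwise coprime, so CRT works modulo lcm(m_i) when all pairwise compatibility conditions hold.
Pairwise compatibility: gcd(m_i, m_j) must divide a_i - a_j for every pair.
Merge one congruence at a time:
  Start: x ≡ 8 (mod 10).
  Combine with x ≡ 8 (mod 15): gcd(10, 15) = 5; 8 - 8 = 0, which IS divisible by 5, so compatible.
    Write x = 8 + 10·t and substitute into x ≡ 8 (mod 15): 10·t ≡ 8 − 8 = 0 (mod 15).
    Divide the congruence (and modulus) by g = 5: 2·t ≡ 0 (mod 3).
    The inverse of 2 mod 3 is 2 (since 2·2 = 4 = 1·3 + 1), so t ≡ 2·0 = 0 ≡ 0 (mod 3).
    Then x = 8 + 10·0 = 8, valid modulo lcm(10, 15) = 30: x ≡ 8 (mod 30).
  Combine with x ≡ 2 (mod 6): gcd(30, 6) = 6; 2 - 8 = -6, which IS divisible by 6, so compatible.
    Write x = 8 + 30·t and substitute into x ≡ 2 (mod 6): 30·t ≡ 2 − 8 = -6 (mod 6).
    Divide the congruence (and modulus) by g = 6: 5·t ≡ -1 (mod 1).
    Modulo 1 every t works; take t = 0.
    Then x = 8 + 30·0 = 8, valid modulo lcm(30, 6) = 30: x ≡ 8 (mod 30).
Verify: 8 mod 10 = 8, 8 mod 15 = 8, 8 mod 6 = 2.

x ≡ 8 (mod 30).


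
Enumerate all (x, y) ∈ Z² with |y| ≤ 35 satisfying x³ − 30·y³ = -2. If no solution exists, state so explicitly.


The equation is x³ - 30y³ = -2. For fixed y, x³ = 30·y³ − 2, so a solution requires the RHS to be a perfect cube.
Strategy: iterate y from -35 to 35, compute RHS = 30·y³ − 2, and check whether it is a (positive or negative) perfect cube.
Check small values of y:
  y = 0: RHS = -2 is not a perfect cube.
  y = 1: RHS = 28 is not a perfect cube.
  y = -1: RHS = -32 is not a perfect cube.
  y = 2: RHS = 238 is not a perfect cube.
  y = -2: RHS = -242 is not a perfect cube.
  y = 3: RHS = 808 is not a perfect cube.
  y = -3: RHS = -812 is not a perfect cube.
Continuing the search up to |y| = 35 finds no solutions either.
No (x, y) in the scanned range satisfies the equation.

No integer solutions with |y| ≤ 35.


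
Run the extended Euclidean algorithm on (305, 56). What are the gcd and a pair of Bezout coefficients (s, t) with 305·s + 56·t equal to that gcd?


Euclidean algorithm on (305, 56) — divide until remainder is 0:
  305 = 5 · 56 + 25
  56 = 2 · 25 + 6
  25 = 4 · 6 + 1
  6 = 6 · 1 + 0
gcd(305, 56) = 1.
Track Bezout coefficients alongside the remainders: start with r₀ = 305 = a·1 + b·0 (s = 1, t = 0) and r₁ = 56 = a·0 + b·1 (s = 0, t = 1); each new remainder r_{k+1} = r_{k-1} − q_k·r_k inherits s_{k+1} = s_{k-1} − q_k·s_k, t_{k+1} = t_{k-1} − q_k·t_k, so r_k = a·s_k + b·t_k at every step:
  q = 5: r = 25, s = 1 − 5·0 = 1, t = 0 − 5·1 = -5  (check: 305·1 + 56·(-5) = 25)
  q = 2: r = 6, s = 0 − 2·1 = -2, t = 1 − 2·(-5) = 11  (check: 305·(-2) + 56·11 = 6)
  q = 4: r = 1, s = 1 − 4·(-2) = 9, t = -5 − 4·11 = -49  (check: 305·9 + 56·(-49) = 1)
The row with r = 1 (the gcd) gives the Bezout coefficients s = 9, t = -49.
Result: 305 · (9) + 56 · (-49) = 1.

gcd(305, 56) = 1; s = 9, t = -49 (check: 305·9 + 56·(-49) = 1).


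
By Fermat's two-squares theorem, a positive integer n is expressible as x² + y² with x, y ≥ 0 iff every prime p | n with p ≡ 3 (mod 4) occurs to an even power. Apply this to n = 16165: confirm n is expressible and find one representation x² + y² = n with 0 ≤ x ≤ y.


Step 1: Factor n = 16165 = 5 · 53 · 61.
Step 2: Check the mod-4 condition on each prime factor: 5 ≡ 1 (mod 4), exponent 1; 53 ≡ 1 (mod 4), exponent 1; 61 ≡ 1 (mod 4), exponent 1.
All primes ≡ 3 (mod 4) appear to even exponent (or don't appear), so by the two-squares theorem n IS expressible as a sum of two squares.
Step 3: Build a representation. Here n = 5 · 53 · 61 is a product of primes ≡ 1 (mod 4). Each prime p ≡ 1 (mod 4) is itself a sum of two squares; find a² by testing p − a² for a perfect square:
  5: 5 − 1² = 4 = 2² ⇒ 5 = 1² + 2².
  53: 53 − 1² = 52, 53 − 2² = 49 = 7² ⇒ 53 = 2² + 7².
  61: 61 − 1² = 60, 61 − 2² = 57, 61 − 3² = 52, 61 − 4² = 45, 61 − 5² = 36 = 6² ⇒ 61 = 5² + 6².
  Combine using the Brahmagupta–Fibonacci identity (a² + b²)(c² + d²) = (ac − bd)² + (ad + bc)² = (ac + bd)² + (ad − bc)²:
  5 · 53 = 265: from (1² + 2²)(2² + 7²), take (1·2 − 2·7, 1·7 + 2·2) = (2 − 14, 7 + 4) = (-12, 11); dropping signs (only squares matter) gives (12, 11); check 12² + 11² = 144 + 121 = 265 ✓.
  265 · 61 = 16165: from (12² + 11²)(5² + 6²), take (12·5 − 11·6, 12·6 + 11·5) = (60 − 66, 72 + 55) = (-6, 127); dropping signs (only squares matter) gives (6, 127); check 6² + 127² = 36 + 16129 = 16165 ✓.
Step 4: Order so x ≤ y and verify: 6² + 127² = 36 + 16129 = 16165 = n. ✓

n = 16165 = 6² + 127² (one valid representation with x ≤ y).


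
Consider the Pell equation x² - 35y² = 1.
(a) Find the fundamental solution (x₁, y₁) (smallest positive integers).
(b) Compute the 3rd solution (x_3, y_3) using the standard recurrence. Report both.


Step 1: Find the fundamental solution (x₁, y₁) of x² - 35y² = 1.
  Expand √35 as a continued fraction. a₀ = ⌊√35⌋ = 5; iterate m_{k+1} = d_k·a_k − m_k, d_{k+1} = (35 − m_{k+1}²)/d_k, a_{k+1} = ⌊(a₀ + m_{k+1})/d_{k+1}⌋ (starting m₀ = 0, d₀ = 1), with convergents p_k = a_k·p_{k-1} + p_{k-2}, q_k = a_k·q_{k-1} + q_{k-2} (p₋₁ = 1, q₋₁ = 0):
  k = 0: a₀ = 5; p₀/q₀ = 5/1; p₀² − 35·q₀² = 25 − 35 = -10.
  k = 1: m = 5, d = 10, a = ⌊(5 + 5)/10⌋ = 1; p/q = (1·5 + 1)/(1·1 + 0) = 6/1; p² − 35·q² = 36 − 35 = 1.
  The first convergent with p² − 35·q² = 1 gives the fundamental solution (x₁, y₁) = (6, 1).
Step 2: Apply the recurrence (x_{n+1}, y_{n+1}) = (x₁x_n + 35y₁y_n, x₁y_n + y₁x_n) repeatedly.
  From (x_1, y_1) = (6, 1): x_2 = 6·6 + 35·1·1 = 71; y_2 = 6·1 + 1·6 = 12.
  From (x_2, y_2) = (71, 12): x_3 = 6·71 + 35·1·12 = 846; y_3 = 6·12 + 1·71 = 143.
Step 3: Verify x_3² - 35·y_3² = 715716 - 715715 = 1 (should be 1). ✓

(x_1, y_1) = (6, 1); (x_3, y_3) = (846, 143).


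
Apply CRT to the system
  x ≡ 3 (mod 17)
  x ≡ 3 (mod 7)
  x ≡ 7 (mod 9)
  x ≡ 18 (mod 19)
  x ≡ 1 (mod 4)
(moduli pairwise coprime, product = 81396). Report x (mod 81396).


Product of moduli M = 17 · 7 · 9 · 19 · 4 = 81396.
Merge one congruence at a time:
  Start: x ≡ 3 (mod 17).
  Combine with x ≡ 3 (mod 7); new modulus lcm = 119.
    Write x = 3 + 17·t and substitute into x ≡ 3 (mod 7): 17·t ≡ 3 − 3 = 0 (mod 7).
    Reduce coefficients mod 7: 3·t ≡ 0 (mod 7).
    The inverse of 3 mod 7 is 5 (since 3·5 = 15 = 2·7 + 1), so t ≡ 5·0 = 0 ≡ 0 (mod 7).
    Then x = 3 + 17·0 = 3, valid modulo lcm(17, 7) = 119: x ≡ 3 (mod 119).
  Combine with x ≡ 7 (mod 9); new modulus lcm = 1071.
    Write x = 3 + 119·t and substitute into x ≡ 7 (mod 9): 119·t ≡ 7 − 3 = 4 (mod 9).
    Reduce coefficients mod 9: 2·t ≡ 4 (mod 9).
    The inverse of 2 mod 9 is 5 (since 2·5 = 10 = 1·9 + 1), so t ≡ 5·4 = 20 ≡ 2 (mod 9).
    Then x = 3 + 119·2 = 241, valid modulo lcm(119, 9) = 1071: x ≡ 241 (mod 1071).
  Combine with x ≡ 18 (mod 19); new modulus lcm = 20349.
    Write x = 241 + 1071·t and substitute into x ≡ 18 (mod 19): 1071·t ≡ 18 − 241 = -223 (mod 19).
    Reduce coefficients mod 19: 7·t ≡ 5 (mod 19).
    The inverse of 7 mod 19 is 11 (since 7·11 = 77 = 4·19 + 1), so t ≡ 11·5 = 55 ≡ 17 (mod 19).
    Then x = 241 + 1071·17 = 18448, valid modulo lcm(1071, 19) = 20349: x ≡ 18448 (mod 20349).
  Combine with x ≡ 1 (mod 4); new modulus lcm = 81396.
    Write x = 18448 + 20349·t and substitute into x ≡ 1 (mod 4): 20349·t ≡ 1 − 18448 = -18447 (mod 4).
    Reduce coefficients mod 4: 1·t ≡ 1 (mod 4).
    So t ≡ 1 (mod 4).
    Then x = 18448 + 20349·1 = 38797, valid modulo lcm(20349, 4) = 81396: x ≡ 38797 (mod 81396).
Verify against each original: 38797 mod 17 = 3, 38797 mod 7 = 3, 38797 mod 9 = 7, 38797 mod 19 = 18, 38797 mod 4 = 1.

x ≡ 38797 (mod 81396).


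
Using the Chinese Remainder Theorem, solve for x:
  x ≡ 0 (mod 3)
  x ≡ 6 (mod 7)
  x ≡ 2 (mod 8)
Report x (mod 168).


Moduli 3, 7, 8 are pairwise coprime; by CRT there is a unique solution modulo M = 3 · 7 · 8 = 168.
Solve pairwise, accumulating the modulus:
  Start with x ≡ 0 (mod 3).
  Combine with x ≡ 6 (mod 7): since gcd(3, 7) = 1, we get a unique residue mod 21.
    Write x = 0 + 3·t and substitute into x ≡ 6 (mod 7): 3·t ≡ 6 − 0 = 6 (mod 7).
    The inverse of 3 mod 7 is 5 (since 3·5 = 15 = 2·7 + 1), so t ≡ 5·6 = 30 ≡ 2 (mod 7).
    Then x = 0 + 3·2 = 6, valid modulo lcm(3, 7) = 21: x ≡ 6 (mod 21).
  Combine with x ≡ 2 (mod 8): since gcd(21, 8) = 1, we get a unique residue mod 168.
    Write x = 6 + 21·t and substitute into x ≡ 2 (mod 8): 21·t ≡ 2 − 6 = -4 (mod 8).
    Reduce coefficients mod 8: 5·t ≡ 4 (mod 8).
    The inverse of 5 mod 8 is 5 (since 5·5 = 25 = 3·8 + 1), so t ≡ 5·4 = 20 ≡ 4 (mod 8).
    Then x = 6 + 21·4 = 90, valid modulo lcm(21, 8) = 168: x ≡ 90 (mod 168).
Verify: 90 mod 3 = 0 ✓, 90 mod 7 = 6 ✓, 90 mod 8 = 2 ✓.

x ≡ 90 (mod 168).


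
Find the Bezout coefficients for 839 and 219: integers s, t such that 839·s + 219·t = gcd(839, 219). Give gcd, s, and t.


Euclidean algorithm on (839, 219) — divide until remainder is 0:
  839 = 3 · 219 + 182
  219 = 1 · 182 + 37
  182 = 4 · 37 + 34
  37 = 1 · 34 + 3
  34 = 11 · 3 + 1
  3 = 3 · 1 + 0
gcd(839, 219) = 1.
Track Bezout coefficients alongside the remainders: start with r₀ = 839 = a·1 + b·0 (s = 1, t = 0) and r₁ = 219 = a·0 + b·1 (s = 0, t = 1); each new remainder r_{k+1} = r_{k-1} − q_k·r_k inherits s_{k+1} = s_{k-1} − q_k·s_k, t_{k+1} = t_{k-1} − q_k·t_k, so r_k = a·s_k + b·t_k at every step:
  q = 3: r = 182, s = 1 − 3·0 = 1, t = 0 − 3·1 = -3  (check: 839·1 + 219·(-3) = 182)
  q = 1: r = 37, s = 0 − 1·1 = -1, t = 1 − 1·(-3) = 4  (check: 839·(-1) + 219·4 = 37)
  q = 4: r = 34, s = 1 − 4·(-1) = 5, t = -3 − 4·4 = -19  (check: 839·5 + 219·(-19) = 34)
  q = 1: r = 3, s = -1 − 1·5 = -6, t = 4 − 1·(-19) = 23  (check: 839·(-6) + 219·23 = 3)
  q = 11: r = 1, s = 5 − 11·(-6) = 71, t = -19 − 11·23 = -272  (check: 839·71 + 219·(-272) = 1)
The row with r = 1 (the gcd) gives the Bezout coefficients s = 71, t = -272.
Result: 839 · (71) + 219 · (-272) = 1.

gcd(839, 219) = 1; s = 71, t = -272 (check: 839·71 + 219·(-272) = 1).


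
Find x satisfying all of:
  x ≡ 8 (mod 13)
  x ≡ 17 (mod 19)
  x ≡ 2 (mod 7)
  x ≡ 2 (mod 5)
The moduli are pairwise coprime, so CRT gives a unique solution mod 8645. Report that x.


Product of moduli M = 13 · 19 · 7 · 5 = 8645.
Merge one congruence at a time:
  Start: x ≡ 8 (mod 13).
  Combine with x ≡ 17 (mod 19); new modulus lcm = 247.
    Write x = 8 + 13·t and substitute into x ≡ 17 (mod 19): 13·t ≡ 17 − 8 = 9 (mod 19).
    The inverse of 13 mod 19 is 3 (since 13·3 = 39 = 2·19 + 1), so t ≡ 3·9 = 27 ≡ 8 (mod 19).
    Then x = 8 + 13·8 = 112, valid modulo lcm(13, 19) = 247: x ≡ 112 (mod 247).
  Combine with x ≡ 2 (mod 7); new modulus lcm = 1729.
    Write x = 112 + 247·t and substitute into x ≡ 2 (mod 7): 247·t ≡ 2 − 112 = -110 (mod 7).
    Reduce coefficients mod 7: 2·t ≡ 2 (mod 7).
    The inverse of 2 mod 7 is 4 (since 2·4 = 8 = 1·7 + 1), so t ≡ 4·2 = 8 ≡ 1 (mod 7).
    Then x = 112 + 247·1 = 359, valid modulo lcm(247, 7) = 1729: x ≡ 359 (mod 1729).
  Combine with x ≡ 2 (mod 5); new modulus lcm = 8645.
    Write x = 359 + 1729·t and substitute into x ≡ 2 (mod 5): 1729·t ≡ 2 − 359 = -357 (mod 5).
    Reduce coefficients mod 5: 4·t ≡ 3 (mod 5).
    The inverse of 4 mod 5 is 4 (since 4·4 = 16 = 3·5 + 1), so t ≡ 4·3 = 12 ≡ 2 (mod 5).
    Then x = 359 + 1729·2 = 3817, valid modulo lcm(1729, 5) = 8645: x ≡ 3817 (mod 8645).
Verify against each original: 3817 mod 13 = 8, 3817 mod 19 = 17, 3817 mod 7 = 2, 3817 mod 5 = 2.

x ≡ 3817 (mod 8645).


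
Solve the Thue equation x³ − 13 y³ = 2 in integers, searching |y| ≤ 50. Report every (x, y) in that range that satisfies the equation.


The equation is x³ - 13y³ = 2. For fixed y, x³ = 13·y³ + 2, so a solution requires the RHS to be a perfect cube.
Strategy: iterate y from -50 to 50, compute RHS = 13·y³ + 2, and check whether it is a (positive or negative) perfect cube.
Check small values of y:
  y = 0: RHS = 2 is not a perfect cube.
  y = 1: RHS = 15 is not a perfect cube.
  y = -1: RHS = -11 is not a perfect cube.
  y = 2: RHS = 106 is not a perfect cube.
  y = -2: RHS = -102 is not a perfect cube.
  y = 3: RHS = 353 is not a perfect cube.
  y = -3: RHS = -349 is not a perfect cube.
Continuing the search up to |y| = 50 finds no solutions either.
No (x, y) in the scanned range satisfies the equation.

No integer solutions with |y| ≤ 50.


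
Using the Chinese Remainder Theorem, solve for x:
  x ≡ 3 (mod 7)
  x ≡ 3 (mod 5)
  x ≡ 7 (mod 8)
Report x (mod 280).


Moduli 7, 5, 8 are pairwise coprime; by CRT there is a unique solution modulo M = 7 · 5 · 8 = 280.
Solve pairwise, accumulating the modulus:
  Start with x ≡ 3 (mod 7).
  Combine with x ≡ 3 (mod 5): since gcd(7, 5) = 1, we get a unique residue mod 35.
    Write x = 3 + 7·t and substitute into x ≡ 3 (mod 5): 7·t ≡ 3 − 3 = 0 (mod 5).
    Reduce coefficients mod 5: 2·t ≡ 0 (mod 5).
    The inverse of 2 mod 5 is 3 (since 2·3 = 6 = 1·5 + 1), so t ≡ 3·0 = 0 ≡ 0 (mod 5).
    Then x = 3 + 7·0 = 3, valid modulo lcm(7, 5) = 35: x ≡ 3 (mod 35).
  Combine with x ≡ 7 (mod 8): since gcd(35, 8) = 1, we get a unique residue mod 280.
    Write x = 3 + 35·t and substitute into x ≡ 7 (mod 8): 35·t ≡ 7 − 3 = 4 (mod 8).
    Reduce coefficients mod 8: 3·t ≡ 4 (mod 8).
    The inverse of 3 mod 8 is 3 (since 3·3 = 9 = 1·8 + 1), so t ≡ 3·4 = 12 ≡ 4 (mod 8).
    Then x = 3 + 35·4 = 143, valid modulo lcm(35, 8) = 280: x ≡ 143 (mod 280).
Verify: 143 mod 7 = 3 ✓, 143 mod 5 = 3 ✓, 143 mod 8 = 7 ✓.

x ≡ 143 (mod 280).


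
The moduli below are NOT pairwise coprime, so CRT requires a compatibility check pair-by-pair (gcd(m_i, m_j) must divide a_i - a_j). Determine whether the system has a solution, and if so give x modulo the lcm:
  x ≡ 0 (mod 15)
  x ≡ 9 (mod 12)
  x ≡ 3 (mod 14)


Moduli 15, 12, 14 are not pairwise coprime, so CRT works modulo lcm(m_i) when all pairwise compatibility conditions hold.
Pairwise compatibility: gcd(m_i, m_j) must divide a_i - a_j for every pair.
Merge one congruence at a time:
  Start: x ≡ 0 (mod 15).
  Combine with x ≡ 9 (mod 12): gcd(15, 12) = 3; 9 - 0 = 9, which IS divisible by 3, so compatible.
    Write x = 0 + 15·t and substitute into x ≡ 9 (mod 12): 15·t ≡ 9 − 0 = 9 (mod 12).
    Divide the congruence (and modulus) by g = 3: 5·t ≡ 3 (mod 4).
    Reduce coefficients mod 4: 1·t ≡ 3 (mod 4).
    So t ≡ 3 (mod 4).
    Then x = 0 + 15·3 = 45, valid modulo lcm(15, 12) = 60: x ≡ 45 (mod 60).
  Combine with x ≡ 3 (mod 14): gcd(60, 14) = 2; 3 - 45 = -42, which IS divisible by 2, so compatible.
    Write x = 45 + 60·t and substitute into x ≡ 3 (mod 14): 60·t ≡ 3 − 45 = -42 (mod 14).
    Divide the congruence (and modulus) by g = 2: 30·t ≡ -21 (mod 7).
    Reduce coefficients mod 7: 2·t ≡ 0 (mod 7).
    The inverse of 2 mod 7 is 4 (since 2·4 = 8 = 1·7 + 1), so t ≡ 4·0 = 0 ≡ 0 (mod 7).
    Then x = 45 + 60·0 = 45, valid modulo lcm(60, 14) = 420: x ≡ 45 (mod 420).
Verify: 45 mod 15 = 0, 45 mod 12 = 9, 45 mod 14 = 3.

x ≡ 45 (mod 420).


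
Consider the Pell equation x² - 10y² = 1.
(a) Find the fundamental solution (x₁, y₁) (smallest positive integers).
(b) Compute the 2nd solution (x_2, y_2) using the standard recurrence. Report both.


Step 1: Find the fundamental solution (x₁, y₁) of x² - 10y² = 1.
  Expand √10 as a continued fraction. a₀ = ⌊√10⌋ = 3; iterate m_{k+1} = d_k·a_k − m_k, d_{k+1} = (10 − m_{k+1}²)/d_k, a_{k+1} = ⌊(a₀ + m_{k+1})/d_{k+1}⌋ (starting m₀ = 0, d₀ = 1), with convergents p_k = a_k·p_{k-1} + p_{k-2}, q_k = a_k·q_{k-1} + q_{k-2} (p₋₁ = 1, q₋₁ = 0):
  k = 0: a₀ = 3; p₀/q₀ = 3/1; p₀² − 10·q₀² = 9 − 10 = -1.
  k = 1: m = 3, d = 1, a = ⌊(3 + 3)/1⌋ = 6; p/q = (6·3 + 1)/(6·1 + 0) = 19/6; p² − 10·q² = 361 − 360 = 1.
  The first convergent with p² − 10·q² = 1 gives the fundamental solution (x₁, y₁) = (19, 6).
Step 2: Apply the recurrence (x_{n+1}, y_{n+1}) = (x₁x_n + 10y₁y_n, x₁y_n + y₁x_n) repeatedly.
  From (x_1, y_1) = (19, 6): x_2 = 19·19 + 10·6·6 = 721; y_2 = 19·6 + 6·19 = 228.
Step 3: Verify x_2² - 10·y_2² = 519841 - 519840 = 1 (should be 1). ✓

(x_1, y_1) = (19, 6); (x_2, y_2) = (721, 228).


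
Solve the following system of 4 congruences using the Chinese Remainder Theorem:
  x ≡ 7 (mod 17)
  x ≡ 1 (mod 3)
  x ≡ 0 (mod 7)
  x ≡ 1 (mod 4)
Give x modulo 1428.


Product of moduli M = 17 · 3 · 7 · 4 = 1428.
Merge one congruence at a time:
  Start: x ≡ 7 (mod 17).
  Combine with x ≡ 1 (mod 3); new modulus lcm = 51.
    Write x = 7 + 17·t and substitute into x ≡ 1 (mod 3): 17·t ≡ 1 − 7 = -6 (mod 3).
    Reduce coefficients mod 3: 2·t ≡ 0 (mod 3).
    The inverse of 2 mod 3 is 2 (since 2·2 = 4 = 1·3 + 1), so t ≡ 2·0 = 0 ≡ 0 (mod 3).
    Then x = 7 + 17·0 = 7, valid modulo lcm(17, 3) = 51: x ≡ 7 (mod 51).
  Combine with x ≡ 0 (mod 7); new modulus lcm = 357.
    Write x = 7 + 51·t and substitute into x ≡ 0 (mod 7): 51·t ≡ 0 − 7 = -7 (mod 7).
    Reduce coefficients mod 7: 2·t ≡ 0 (mod 7).
    The inverse of 2 mod 7 is 4 (since 2·4 = 8 = 1·7 + 1), so t ≡ 4·0 = 0 ≡ 0 (mod 7).
    Then x = 7 + 51·0 = 7, valid modulo lcm(51, 7) = 357: x ≡ 7 (mod 357).
  Combine with x ≡ 1 (mod 4); new modulus lcm = 1428.
    Write x = 7 + 357·t and substitute into x ≡ 1 (mod 4): 357·t ≡ 1 − 7 = -6 (mod 4).
    Reduce coefficients mod 4: 1·t ≡ 2 (mod 4).
    So t ≡ 2 (mod 4).
    Then x = 7 + 357·2 = 721, valid modulo lcm(357, 4) = 1428: x ≡ 721 (mod 1428).
Verify against each original: 721 mod 17 = 7, 721 mod 3 = 1, 721 mod 7 = 0, 721 mod 4 = 1.

x ≡ 721 (mod 1428).


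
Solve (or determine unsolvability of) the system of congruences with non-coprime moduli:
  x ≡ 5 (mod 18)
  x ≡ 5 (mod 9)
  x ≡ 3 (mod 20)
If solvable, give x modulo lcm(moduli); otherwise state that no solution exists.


Moduli 18, 9, 20 are not pairwise coprime, so CRT works modulo lcm(m_i) when all pairwise compatibility conditions hold.
Pairwise compatibility: gcd(m_i, m_j) must divide a_i - a_j for every pair.
Merge one congruence at a time:
  Start: x ≡ 5 (mod 18).
  Combine with x ≡ 5 (mod 9): gcd(18, 9) = 9; 5 - 5 = 0, which IS divisible by 9, so compatible.
    Write x = 5 + 18·t and substitute into x ≡ 5 (mod 9): 18·t ≡ 5 − 5 = 0 (mod 9).
    Divide the congruence (and modulus) by g = 9: 2·t ≡ 0 (mod 1).
    Modulo 1 every t works; take t = 0.
    Then x = 5 + 18·0 = 5, valid modulo lcm(18, 9) = 18: x ≡ 5 (mod 18).
  Combine with x ≡ 3 (mod 20): gcd(18, 20) = 2; 3 - 5 = -2, which IS divisible by 2, so compatible.
    Write x = 5 + 18·t and substitute into x ≡ 3 (mod 20): 18·t ≡ 3 − 5 = -2 (mod 20).
    Divide the congruence (and modulus) by g = 2: 9·t ≡ -1 (mod 10).
    Reduce coefficients mod 10: 9·t ≡ 9 (mod 10).
    The inverse of 9 mod 10 is 9 (since 9·9 = 81 = 8·10 + 1), so t ≡ 9·9 = 81 ≡ 1 (mod 10).
    Then x = 5 + 18·1 = 23, valid modulo lcm(18, 20) = 180: x ≡ 23 (mod 180).
Verify: 23 mod 18 = 5, 23 mod 9 = 5, 23 mod 20 = 3.

x ≡ 23 (mod 180).


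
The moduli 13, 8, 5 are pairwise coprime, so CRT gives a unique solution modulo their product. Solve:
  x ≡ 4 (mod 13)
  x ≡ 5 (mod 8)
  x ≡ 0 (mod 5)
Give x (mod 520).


Moduli 13, 8, 5 are pairwise coprime; by CRT there is a unique solution modulo M = 13 · 8 · 5 = 520.
Solve pairwise, accumulating the modulus:
  Start with x ≡ 4 (mod 13).
  Combine with x ≡ 5 (mod 8): since gcd(13, 8) = 1, we get a unique residue mod 104.
    Write x = 4 + 13·t and substitute into x ≡ 5 (mod 8): 13·t ≡ 5 − 4 = 1 (mod 8).
    Reduce coefficients mod 8: 5·t ≡ 1 (mod 8).
    The inverse of 5 mod 8 is 5 (since 5·5 = 25 = 3·8 + 1), so t ≡ 5·1 = 5 ≡ 5 (mod 8).
    Then x = 4 + 13·5 = 69, valid modulo lcm(13, 8) = 104: x ≡ 69 (mod 104).
  Combine with x ≡ 0 (mod 5): since gcd(104, 5) = 1, we get a unique residue mod 520.
    Write x = 69 + 104·t and substitute into x ≡ 0 (mod 5): 104·t ≡ 0 − 69 = -69 (mod 5).
    Reduce coefficients mod 5: 4·t ≡ 1 (mod 5).
    The inverse of 4 mod 5 is 4 (since 4·4 = 16 = 3·5 + 1), so t ≡ 4·1 = 4 ≡ 4 (mod 5).
    Then x = 69 + 104·4 = 485, valid modulo lcm(104, 5) = 520: x ≡ 485 (mod 520).
Verify: 485 mod 13 = 4 ✓, 485 mod 8 = 5 ✓, 485 mod 5 = 0 ✓.

x ≡ 485 (mod 520).


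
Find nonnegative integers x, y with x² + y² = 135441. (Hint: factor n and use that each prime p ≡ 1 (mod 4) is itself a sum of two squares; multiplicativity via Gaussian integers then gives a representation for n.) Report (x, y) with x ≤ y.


Step 1: Factor n = 135441 = 3^2 · 101 · 149.
Step 2: Check the mod-4 condition on each prime factor: 3 ≡ 3 (mod 4), exponent 2 (must be even); 101 ≡ 1 (mod 4), exponent 1; 149 ≡ 1 (mod 4), exponent 1.
All primes ≡ 3 (mod 4) appear to even exponent (or don't appear), so by the two-squares theorem n IS expressible as a sum of two squares.
Step 3: Build a representation. Group n = k² · m with k = 3 and m = 101 · 149 = 15049 (a product of primes ≡ 1 (mod 4)); a representation of m scales to one of n via (k·x)² + (k·y)² = k²(x² + y²). Each prime p ≡ 1 (mod 4) is itself a sum of two squares; find a² by testing p − a² for a perfect square:
  101: 101 − 1² = 100 = 10² ⇒ 101 = 1² + 10².
  149: 149 − 1² = 148, 149 − 2² = 145, 149 − 3² = 140, 149 − 4² = 133, 149 − 5² = 124, 149 − 6² = 113, 149 − 7² = 100 = 10² ⇒ 149 = 7² + 10².
  Combine using the Brahmagupta–Fibonacci identity (a² + b²)(c² + d²) = (ac − bd)² + (ad + bc)² = (ac + bd)² + (ad − bc)²:
  101 · 149 = 15049: from (1² + 10²)(7² + 10²), take (1·7 − 10·10, 1·10 + 10·7) = (7 − 100, 10 + 70) = (-93, 80); dropping signs (only squares matter) gives (93, 80); check 93² + 80² = 8649 + 6400 = 15049 ✓.
  Scale by k = 3: (3·93, 3·80) = (279, 240).
Step 4: Order so x ≤ y and verify: 240² + 279² = 57600 + 77841 = 135441 = n. ✓

n = 135441 = 240² + 279² (one valid representation with x ≤ y).


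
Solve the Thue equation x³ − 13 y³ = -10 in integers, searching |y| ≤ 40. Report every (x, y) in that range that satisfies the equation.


The equation is x³ - 13y³ = -10. For fixed y, x³ = 13·y³ − 10, so a solution requires the RHS to be a perfect cube.
Strategy: iterate y from -40 to 40, compute RHS = 13·y³ − 10, and check whether it is a (positive or negative) perfect cube.
Check small values of y:
  y = 0: RHS = -10 is not a perfect cube.
  y = 1: RHS = 3 is not a perfect cube.
  y = -1: RHS = -23 is not a perfect cube.
  y = 2: RHS = 94 is not a perfect cube.
  y = -2: RHS = -114 is not a perfect cube.
  y = 3: RHS = 341 is not a perfect cube.
  y = -3: RHS = -361 is not a perfect cube.
Continuing the search up to |y| = 40 finds no solutions either.
No (x, y) in the scanned range satisfies the equation.

No integer solutions with |y| ≤ 40.


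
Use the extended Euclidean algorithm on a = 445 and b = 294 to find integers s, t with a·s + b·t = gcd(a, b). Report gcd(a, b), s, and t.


Euclidean algorithm on (445, 294) — divide until remainder is 0:
  445 = 1 · 294 + 151
  294 = 1 · 151 + 143
  151 = 1 · 143 + 8
  143 = 17 · 8 + 7
  8 = 1 · 7 + 1
  7 = 7 · 1 + 0
gcd(445, 294) = 1.
Track Bezout coefficients alongside the remainders: start with r₀ = 445 = a·1 + b·0 (s = 1, t = 0) and r₁ = 294 = a·0 + b·1 (s = 0, t = 1); each new remainder r_{k+1} = r_{k-1} − q_k·r_k inherits s_{k+1} = s_{k-1} − q_k·s_k, t_{k+1} = t_{k-1} − q_k·t_k, so r_k = a·s_k + b·t_k at every step:
  q = 1: r = 151, s = 1 − 1·0 = 1, t = 0 − 1·1 = -1  (check: 445·1 + 294·(-1) = 151)
  q = 1: r = 143, s = 0 − 1·1 = -1, t = 1 − 1·(-1) = 2  (check: 445·(-1) + 294·2 = 143)
  q = 1: r = 8, s = 1 − 1·(-1) = 2, t = -1 − 1·2 = -3  (check: 445·2 + 294·(-3) = 8)
  q = 17: r = 7, s = -1 − 17·2 = -35, t = 2 − 17·(-3) = 53  (check: 445·(-35) + 294·53 = 7)
  q = 1: r = 1, s = 2 − 1·(-35) = 37, t = -3 − 1·53 = -56  (check: 445·37 + 294·(-56) = 1)
The row with r = 1 (the gcd) gives the Bezout coefficients s = 37, t = -56.
Result: 445 · (37) + 294 · (-56) = 1.

gcd(445, 294) = 1; s = 37, t = -56 (check: 445·37 + 294·(-56) = 1).


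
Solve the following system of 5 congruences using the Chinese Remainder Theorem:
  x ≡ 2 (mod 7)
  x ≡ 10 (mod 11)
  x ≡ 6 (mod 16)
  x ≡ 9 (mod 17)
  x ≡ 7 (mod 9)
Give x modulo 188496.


Product of moduli M = 7 · 11 · 16 · 17 · 9 = 188496.
Merge one congruence at a time:
  Start: x ≡ 2 (mod 7).
  Combine with x ≡ 10 (mod 11); new modulus lcm = 77.
    Write x = 2 + 7·t and substitute into x ≡ 10 (mod 11): 7·t ≡ 10 − 2 = 8 (mod 11).
    The inverse of 7 mod 11 is 8 (since 7·8 = 56 = 5·11 + 1), so t ≡ 8·8 = 64 ≡ 9 (mod 11).
    Then x = 2 + 7·9 = 65, valid modulo lcm(7, 11) = 77: x ≡ 65 (mod 77).
  Combine with x ≡ 6 (mod 16); new modulus lcm = 1232.
    Write x = 65 + 77·t and substitute into x ≡ 6 (mod 16): 77·t ≡ 6 − 65 = -59 (mod 16).
    Reduce coefficients mod 16: 13·t ≡ 5 (mod 16).
    The inverse of 13 mod 16 is 5 (since 13·5 = 65 = 4·16 + 1), so t ≡ 5·5 = 25 ≡ 9 (mod 16).
    Then x = 65 + 77·9 = 758, valid modulo lcm(77, 16) = 1232: x ≡ 758 (mod 1232).
  Combine with x ≡ 9 (mod 17); new modulus lcm = 20944.
    Write x = 758 + 1232·t and substitute into x ≡ 9 (mod 17): 1232·t ≡ 9 − 758 = -749 (mod 17).
    Reduce coefficients mod 17: 8·t ≡ 16 (mod 17).
    The inverse of 8 mod 17 is 15 (since 8·15 = 120 = 7·17 + 1), so t ≡ 15·16 = 240 ≡ 2 (mod 17).
    Then x = 758 + 1232·2 = 3222, valid modulo lcm(1232, 17) = 20944: x ≡ 3222 (mod 20944).
  Combine with x ≡ 7 (mod 9); new modulus lcm = 188496.
    Write x = 3222 + 20944·t and substitute into x ≡ 7 (mod 9): 20944·t ≡ 7 − 3222 = -3215 (mod 9).
    Reduce coefficients mod 9: 1·t ≡ 7 (mod 9).
    So t ≡ 7 (mod 9).
    Then x = 3222 + 20944·7 = 149830, valid modulo lcm(20944, 9) = 188496: x ≡ 149830 (mod 188496).
Verify against each original: 149830 mod 7 = 2, 149830 mod 11 = 10, 149830 mod 16 = 6, 149830 mod 17 = 9, 149830 mod 9 = 7.

x ≡ 149830 (mod 188496).


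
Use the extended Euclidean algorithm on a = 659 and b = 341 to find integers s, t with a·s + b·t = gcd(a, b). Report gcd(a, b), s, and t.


Euclidean algorithm on (659, 341) — divide until remainder is 0:
  659 = 1 · 341 + 318
  341 = 1 · 318 + 23
  318 = 13 · 23 + 19
  23 = 1 · 19 + 4
  19 = 4 · 4 + 3
  4 = 1 · 3 + 1
  3 = 3 · 1 + 0
gcd(659, 341) = 1.
Track Bezout coefficients alongside the remainders: start with r₀ = 659 = a·1 + b·0 (s = 1, t = 0) and r₁ = 341 = a·0 + b·1 (s = 0, t = 1); each new remainder r_{k+1} = r_{k-1} − q_k·r_k inherits s_{k+1} = s_{k-1} − q_k·s_k, t_{k+1} = t_{k-1} − q_k·t_k, so r_k = a·s_k + b·t_k at every step:
  q = 1: r = 318, s = 1 − 1·0 = 1, t = 0 − 1·1 = -1  (check: 659·1 + 341·(-1) = 318)
  q = 1: r = 23, s = 0 − 1·1 = -1, t = 1 − 1·(-1) = 2  (check: 659·(-1) + 341·2 = 23)
  q = 13: r = 19, s = 1 − 13·(-1) = 14, t = -1 − 13·2 = -27  (check: 659·14 + 341·(-27) = 19)
  q = 1: r = 4, s = -1 − 1·14 = -15, t = 2 − 1·(-27) = 29  (check: 659·(-15) + 341·29 = 4)
  q = 4: r = 3, s = 14 − 4·(-15) = 74, t = -27 − 4·29 = -143  (check: 659·74 + 341·(-143) = 3)
  q = 1: r = 1, s = -15 − 1·74 = -89, t = 29 − 1·(-143) = 172  (check: 659·(-89) + 341·172 = 1)
The row with r = 1 (the gcd) gives the Bezout coefficients s = -89, t = 172.
Result: 659 · (-89) + 341 · (172) = 1.

gcd(659, 341) = 1; s = -89, t = 172 (check: 659·(-89) + 341·172 = 1).


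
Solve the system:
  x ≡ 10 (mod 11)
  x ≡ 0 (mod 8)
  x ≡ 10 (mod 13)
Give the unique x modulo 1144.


Moduli 11, 8, 13 are pairwise coprime; by CRT there is a unique solution modulo M = 11 · 8 · 13 = 1144.
Solve pairwise, accumulating the modulus:
  Start with x ≡ 10 (mod 11).
  Combine with x ≡ 0 (mod 8): since gcd(11, 8) = 1, we get a unique residue mod 88.
    Write x = 10 + 11·t and substitute into x ≡ 0 (mod 8): 11·t ≡ 0 − 10 = -10 (mod 8).
    Reduce coefficients mod 8: 3·t ≡ 6 (mod 8).
    The inverse of 3 mod 8 is 3 (since 3·3 = 9 = 1·8 + 1), so t ≡ 3·6 = 18 ≡ 2 (mod 8).
    Then x = 10 + 11·2 = 32, valid modulo lcm(11, 8) = 88: x ≡ 32 (mod 88).
  Combine with x ≡ 10 (mod 13): since gcd(88, 13) = 1, we get a unique residue mod 1144.
    Write x = 32 + 88·t and substitute into x ≡ 10 (mod 13): 88·t ≡ 10 − 32 = -22 (mod 13).
    Reduce coefficients mod 13: 10·t ≡ 4 (mod 13).
    The inverse of 10 mod 13 is 4 (since 10·4 = 40 = 3·13 + 1), so t ≡ 4·4 = 16 ≡ 3 (mod 13).
    Then x = 32 + 88·3 = 296, valid modulo lcm(88, 13) = 1144: x ≡ 296 (mod 1144).
Verify: 296 mod 11 = 10 ✓, 296 mod 8 = 0 ✓, 296 mod 13 = 10 ✓.

x ≡ 296 (mod 1144).
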